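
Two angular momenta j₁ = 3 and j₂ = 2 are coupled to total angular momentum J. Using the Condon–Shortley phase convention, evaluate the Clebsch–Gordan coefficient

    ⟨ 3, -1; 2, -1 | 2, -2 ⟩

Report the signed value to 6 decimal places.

√[5·3!3!1!/8! · 2!4!1!3!0!4!] = √(216/7)
  +(−1)^1/∏(1,2,3,0,0,1)! = -1/12  (running -1/12)
⟨..|..⟩ = √(216/7)·(-1/12) = -0.462910

−√(3/14) = -0.462910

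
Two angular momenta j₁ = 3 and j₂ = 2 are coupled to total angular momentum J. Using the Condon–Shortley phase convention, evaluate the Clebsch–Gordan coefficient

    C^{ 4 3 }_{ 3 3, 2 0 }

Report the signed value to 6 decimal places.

√[9·1!5!3!/10! · 6!0!2!2!7!1!] = √(25920)
  +(−1)^0/∏(0,1,0,2,5,1)! = 1/240  (running 1/240)
⟨..|..⟩ = √(25920)·(1/240) = +0.670820

+√(9/20) = +0.670820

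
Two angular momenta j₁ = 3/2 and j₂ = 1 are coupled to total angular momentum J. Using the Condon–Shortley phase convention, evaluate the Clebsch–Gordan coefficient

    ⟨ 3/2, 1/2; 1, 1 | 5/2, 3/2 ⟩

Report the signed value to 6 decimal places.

√[6·0!3!2!/6! · 2!1!2!0!4!1!] = √(48/5)
  +(−1)^0/∏(0,0,1,2,2,0)! = 1/4  (running 1/4)
⟨..|..⟩ = √(48/5)·(1/4) = +0.774597

+0.774597  (= +√(3/5))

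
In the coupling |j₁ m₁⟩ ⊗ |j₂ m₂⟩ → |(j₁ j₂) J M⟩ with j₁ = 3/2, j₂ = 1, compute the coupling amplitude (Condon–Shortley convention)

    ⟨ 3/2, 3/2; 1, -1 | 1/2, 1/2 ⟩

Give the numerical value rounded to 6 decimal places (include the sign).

+0.707107

triangle: 2!×1!×0!/4! = 2/24
(j±m)!: 3!×0!×0!×2!×1!×0! = 12
prefactor² = (2J+1)×Δ×N² = 2
  k=0: +1/(0!×2!×0!×0!×1!×0!) = 1/2
Σ = 1/2  ⇒  CG² = 2×1/2² = 1/2
CG = +√(1/2) = +0.707107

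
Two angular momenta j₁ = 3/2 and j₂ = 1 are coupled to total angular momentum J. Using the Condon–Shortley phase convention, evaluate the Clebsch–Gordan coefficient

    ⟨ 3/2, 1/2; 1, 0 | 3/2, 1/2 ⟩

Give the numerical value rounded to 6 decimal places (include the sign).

j₁+j₂−J=1  J+j₁−j₂=2  J−j₁+j₂=1  j₁+j₂+J+1=5
(j₁±m₁, j₂±m₂, J±M) = (2,1,1,1,2,1)
P² = 4/15
sum k=0..1:
  [0] +1/1 = 1
  [1] −1/2 = -1/2
S = 1/2
C² = P²·S² = 1/15 ; C = +0.258199

+√(1/15) = +0.258199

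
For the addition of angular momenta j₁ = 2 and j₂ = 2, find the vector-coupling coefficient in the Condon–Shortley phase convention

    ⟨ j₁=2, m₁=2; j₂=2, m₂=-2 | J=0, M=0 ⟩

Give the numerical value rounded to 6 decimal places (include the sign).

+√(1/5) ≈ +0.447214

j₁+j₂−J=4  J+j₁−j₂=0  J−j₁+j₂=0  j₁+j₂+J+1=5
(j₁±m₁, j₂±m₂, J±M) = (4,0,0,4,0,0)
P² = 576/5
sum k=0..0:
  [0] +1/24 = 1/24
S = 1/24
C² = P²·S² = 1/5 ; C = +0.447214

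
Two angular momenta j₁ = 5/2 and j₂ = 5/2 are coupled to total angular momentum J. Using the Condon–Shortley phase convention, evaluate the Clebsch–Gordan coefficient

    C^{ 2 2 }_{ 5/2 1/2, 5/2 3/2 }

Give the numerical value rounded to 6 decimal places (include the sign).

+0.566947

√[5·3!2!2!/8! · 3!2!4!1!4!0!] = √(144/7)
  +(−1)^2/∏(2,1,0,2,2,0)! = 1/8  (running 1/8)
⟨..|..⟩ = √(144/7)·(1/8) = +0.566947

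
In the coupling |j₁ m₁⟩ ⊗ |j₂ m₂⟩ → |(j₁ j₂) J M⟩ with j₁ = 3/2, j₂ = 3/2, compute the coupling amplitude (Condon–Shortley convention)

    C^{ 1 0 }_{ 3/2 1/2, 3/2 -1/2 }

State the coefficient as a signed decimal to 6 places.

triangle: 2!·1!·1!/5! = 2/120
(j±m)!: 2!·1!·1!·2!·1!·1! = 4
prefactor² = (2J+1)·Δ·N² = 1/5
  k=0: +1/(0!·2!·1!·1!·0!·0!) = 1/2
  k=1: −1/(1!·1!·0!·0!·1!·1!) = -1
Σ = -1/2  ⇒  CG² = 1/5·(-1/2)² = 1/20
CG = −√(1/20) = -0.223607

-0.223607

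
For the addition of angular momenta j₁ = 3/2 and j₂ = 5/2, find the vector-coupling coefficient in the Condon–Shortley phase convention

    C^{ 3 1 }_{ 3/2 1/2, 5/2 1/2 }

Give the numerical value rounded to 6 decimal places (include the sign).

√[7·1!2!4!/8! · 2!1!3!2!4!2!] = √(48/5)
  +(−1)^0/∏(0,1,1,3,1,1)! = 1/6  (running 1/6)
  +(−1)^1/∏(1,0,0,2,2,2)! = -1/8  (running 1/24)
⟨..|..⟩ = √(48/5)·(1/24) = +0.129099

+√(1/60) ≈ +0.129099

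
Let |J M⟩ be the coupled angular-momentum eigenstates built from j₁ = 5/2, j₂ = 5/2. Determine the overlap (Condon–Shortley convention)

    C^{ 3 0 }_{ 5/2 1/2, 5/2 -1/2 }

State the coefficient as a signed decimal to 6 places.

j₁+j₂−J=2  J+j₁−j₂=3  J−j₁+j₂=3  j₁+j₂+J+1=9
(j₁±m₁, j₂±m₂, J±M) = (3,2,2,3,3,3)
P² = 36/5
sum k=0..2:
  [0] +1/8 = 1/8
  [1] −1/4 = -1/4
  [2] +1/72 = 1/72
S = -1/9
C² = P²·S² = 4/45 ; C = -0.298142

−√(4/45) ≈ -0.298142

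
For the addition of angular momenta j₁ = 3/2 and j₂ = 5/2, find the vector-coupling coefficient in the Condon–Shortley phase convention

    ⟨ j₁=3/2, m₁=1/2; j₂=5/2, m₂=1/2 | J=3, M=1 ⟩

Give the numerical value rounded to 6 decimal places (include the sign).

j₁+j₂−J=1  J+j₁−j₂=2  J−j₁+j₂=4  j₁+j₂+J+1=8
(j₁±m₁, j₂±m₂, J±M) = (2,1,3,2,4,2)
P² = 48/5
sum k=0..1:
  [0] +1/6 = 1/6
  [1] −1/8 = -1/8
S = 1/24
C² = P²·S² = 1/60 ; C = +0.129099

+√(1/60) = +0.129099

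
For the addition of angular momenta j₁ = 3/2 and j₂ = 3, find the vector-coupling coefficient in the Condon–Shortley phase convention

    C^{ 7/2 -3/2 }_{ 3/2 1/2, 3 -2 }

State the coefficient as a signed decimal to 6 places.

+√(3/7) = +0.654654

j₁+j₂−J=1  J+j₁−j₂=2  J−j₁+j₂=5  j₁+j₂+J+1=9
(j₁±m₁, j₂±m₂, J±M) = (2,1,1,5,2,5)
P² = 6400/21
sum k=0..1:
  [0] +1/24 = 1/24
  [1] −1/240 = -1/240
S = 3/80
C² = P²·S² = 3/7 ; C = +0.654654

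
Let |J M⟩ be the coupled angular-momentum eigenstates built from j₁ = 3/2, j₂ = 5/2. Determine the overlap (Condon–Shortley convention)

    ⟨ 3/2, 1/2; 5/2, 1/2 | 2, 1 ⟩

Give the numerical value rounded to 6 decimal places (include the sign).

-0.545545

triangle: 2!*1!*3!/7! = 12/5040
(j±m)!: 2!*1!*3!*2!*3!*1! = 144
prefactor² = (2J+1)*Δ*N² = 12/7
  k=0: +1/(0!*2!*1!*3!*0!*0!) = 1/12
  k=1: −1/(1!*1!*0!*2!*1!*1!) = -1/2
Σ = -5/12  ⇒  CG² = 12/7*(-5/12)² = 25/84
CG = −√(25/84) = -0.545545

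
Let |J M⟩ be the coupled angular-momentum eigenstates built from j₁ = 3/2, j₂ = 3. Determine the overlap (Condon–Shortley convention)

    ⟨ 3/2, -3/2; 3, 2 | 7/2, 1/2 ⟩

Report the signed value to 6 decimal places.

j₁+j₂−J=1  J+j₁−j₂=2  J−j₁+j₂=5  j₁+j₂+J+1=9
(j₁±m₁, j₂±m₂, J±M) = (0,3,5,1,4,3)
P² = 3840/7
sum k=1..1:
  [1] −1/48 = -1/48
S = -1/48
C² = P²·S² = 5/21 ; C = -0.487950

-0.487950  (= −√(5/21))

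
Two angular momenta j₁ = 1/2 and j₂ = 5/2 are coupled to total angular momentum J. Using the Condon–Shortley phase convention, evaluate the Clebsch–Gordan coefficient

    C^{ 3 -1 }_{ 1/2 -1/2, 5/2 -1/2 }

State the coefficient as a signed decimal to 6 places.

j₁+j₂−J=0  J+j₁−j₂=1  J−j₁+j₂=5  j₁+j₂+J+1=7
(j₁±m₁, j₂±m₂, J±M) = (0,1,2,3,2,4)
P² = 96
sum k=0..0:
  [0] +1/12 = 1/12
S = 1/12
C² = P²·S² = 2/3 ; C = +0.816497

+0.816497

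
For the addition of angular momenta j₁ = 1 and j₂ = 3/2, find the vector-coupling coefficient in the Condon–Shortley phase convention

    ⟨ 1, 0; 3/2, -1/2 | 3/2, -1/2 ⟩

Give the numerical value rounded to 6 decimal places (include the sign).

+√(1/15) = +0.258199

triangle: 1!·1!·2!/5! = 2/120
(j±m)!: 1!·1!·1!·2!·1!·2! = 4
prefactor² = (2J+1)·Δ·N² = 4/15
  k=0: +1/(0!·1!·1!·1!·0!·1!) = 1
  k=1: −1/(1!·0!·0!·0!·1!·2!) = -1/2
Σ = 1/2  ⇒  CG² = 4/15·1/2² = 1/15
CG = +√(1/15) = +0.258199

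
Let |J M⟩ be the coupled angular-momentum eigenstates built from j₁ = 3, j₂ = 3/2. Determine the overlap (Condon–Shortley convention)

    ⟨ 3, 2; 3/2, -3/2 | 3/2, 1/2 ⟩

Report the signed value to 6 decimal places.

√[4·3!3!0!/7! · 5!1!0!3!2!1!] = √(288/7)
  +(−1)^0/∏(0,3,1,0,2,0)! = 1/12  (running 1/12)
⟨..|..⟩ = √(288/7)·(1/12) = +0.534522

+√(2/7) = +0.534522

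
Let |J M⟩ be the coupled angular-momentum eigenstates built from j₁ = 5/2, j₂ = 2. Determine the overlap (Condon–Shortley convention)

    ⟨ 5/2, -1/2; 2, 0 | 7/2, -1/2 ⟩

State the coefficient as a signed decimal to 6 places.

j₁+j₂−J=1  J+j₁−j₂=4  J−j₁+j₂=3  j₁+j₂+J+1=9
(j₁±m₁, j₂±m₂, J±M) = (2,3,2,2,3,4)
P² = 768/35
sum k=0..1:
  [0] +1/12 = 1/12
  [1] −1/8 = -1/8
S = -1/24
C² = P²·S² = 4/105 ; C = -0.195180

-0.195180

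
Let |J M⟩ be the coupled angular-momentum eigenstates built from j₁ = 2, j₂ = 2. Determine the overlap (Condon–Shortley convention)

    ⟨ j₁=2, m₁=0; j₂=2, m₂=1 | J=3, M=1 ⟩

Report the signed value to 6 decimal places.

-0.447214  (= −√(1/5))

triangle: 1!·3!·3!/8! = 36/40320
(j±m)!: 2!·2!·3!·1!·4!·2! = 1152
prefactor² = (2J+1)·Δ·N² = 36/5
  k=0: +1/(0!·1!·2!·3!·1!·0!) = 1/12
  k=1: −1/(1!·0!·1!·2!·2!·1!) = -1/4
Σ = -1/6  ⇒  CG² = 36/5·(-1/6)² = 1/5
CG = −√(1/5) = -0.447214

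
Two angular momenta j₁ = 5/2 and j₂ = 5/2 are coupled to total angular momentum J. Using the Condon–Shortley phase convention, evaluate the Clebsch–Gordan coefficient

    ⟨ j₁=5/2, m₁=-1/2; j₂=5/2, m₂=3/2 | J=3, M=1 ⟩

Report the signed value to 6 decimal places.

+√(1/30) ≈ +0.182574

j₁+j₂−J=2  J+j₁−j₂=3  J−j₁+j₂=3  j₁+j₂+J+1=9
(j₁±m₁, j₂±m₂, J±M) = (2,3,4,1,4,2)
P² = 96/5
sum k=1..2:
  [1] −1/12 = -1/12
  [2] +1/8 = 1/8
S = 1/24
C² = P²·S² = 1/30 ; C = +0.182574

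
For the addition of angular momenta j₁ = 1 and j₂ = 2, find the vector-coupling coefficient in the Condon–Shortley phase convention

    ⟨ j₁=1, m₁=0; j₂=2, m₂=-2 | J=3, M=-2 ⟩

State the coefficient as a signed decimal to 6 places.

+0.577350

triangle: 0!·2!·4!/7! = 48/5040
(j±m)!: 1!·1!·0!·4!·1!·5! = 2880
prefactor² = (2J+1)·Δ·N² = 192
  k=0: +1/(0!·0!·1!·0!·1!·4!) = 1/24
Σ = 1/24  ⇒  CG² = 192·1/24² = 1/3
CG = +√(1/3) = +0.577350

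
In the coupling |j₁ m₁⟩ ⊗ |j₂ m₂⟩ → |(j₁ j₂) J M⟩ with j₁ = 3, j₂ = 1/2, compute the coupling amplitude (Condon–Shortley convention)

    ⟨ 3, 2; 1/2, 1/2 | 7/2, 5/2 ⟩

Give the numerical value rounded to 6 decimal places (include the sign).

j₁+j₂−J=0  J+j₁−j₂=6  J−j₁+j₂=1  j₁+j₂+J+1=8
(j₁±m₁, j₂±m₂, J±M) = (5,1,1,0,6,1)
P² = 86400/7
sum k=0..0:
  [0] +1/120 = 1/120
S = 1/120
C² = P²·S² = 6/7 ; C = +0.925820

+√(6/7) = +0.925820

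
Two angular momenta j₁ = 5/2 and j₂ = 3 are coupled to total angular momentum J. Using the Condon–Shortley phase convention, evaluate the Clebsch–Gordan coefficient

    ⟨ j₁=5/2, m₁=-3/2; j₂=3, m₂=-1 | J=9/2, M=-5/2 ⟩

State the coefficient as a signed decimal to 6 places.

j₁+j₂−J=1  J+j₁−j₂=4  J−j₁+j₂=5  j₁+j₂+J+1=11
(j₁±m₁, j₂±m₂, J±M) = (1,4,2,4,2,7)
P² = 92160/11
sum k=0..1:
  [0] +1/288 = 1/288
  [1] −1/144 = -1/144
S = -1/288
C² = P²·S² = 10/99 ; C = -0.317821

−√(10/99) = -0.317821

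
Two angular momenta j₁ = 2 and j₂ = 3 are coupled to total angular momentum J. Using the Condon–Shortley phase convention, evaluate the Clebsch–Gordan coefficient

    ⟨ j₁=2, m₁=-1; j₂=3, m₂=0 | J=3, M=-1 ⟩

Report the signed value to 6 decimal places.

j₁+j₂−J=2  J+j₁−j₂=2  J−j₁+j₂=4  j₁+j₂+J+1=9
(j₁±m₁, j₂±m₂, J±M) = (1,3,3,3,2,4)
P² = 96/5
sum k=1..2:
  [1] −1/8 = -1/8
  [2] +1/12 = 1/12
S = -1/24
C² = P²·S² = 1/30 ; C = -0.182574

-0.182574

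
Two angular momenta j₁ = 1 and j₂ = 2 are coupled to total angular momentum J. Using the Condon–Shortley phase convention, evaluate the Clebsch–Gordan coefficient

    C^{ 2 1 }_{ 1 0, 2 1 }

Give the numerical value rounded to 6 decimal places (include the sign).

triangle: 1!×1!×3!/6! = 6/720
(j±m)!: 1!×1!×3!×1!×3!×1! = 36
prefactor² = (2J+1)×Δ×N² = 3/2
  k=0: +1/(0!×1!×1!×3!×0!×0!) = 1/6
  k=1: −1/(1!×0!×0!×2!×1!×1!) = -1/2
Σ = -1/3  ⇒  CG² = 3/2×(-1/3)² = 1/6
CG = −√(1/6) = -0.408248

-0.408248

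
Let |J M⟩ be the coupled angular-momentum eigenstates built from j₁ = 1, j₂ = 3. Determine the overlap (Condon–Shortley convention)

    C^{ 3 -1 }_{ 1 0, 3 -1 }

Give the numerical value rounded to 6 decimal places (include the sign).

triangle: 1!·1!·5!/8! = 120/40320
(j±m)!: 1!·1!·2!·4!·2!·4! = 2304
prefactor² = (2J+1)·Δ·N² = 48
  k=0: +1/(0!·1!·1!·2!·0!·3!) = 1/12
  k=1: −1/(1!·0!·0!·1!·1!·4!) = -1/24
Σ = 1/24  ⇒  CG² = 48·1/24² = 1/12
CG = +√(1/12) = +0.288675

+0.288675  (= +√(1/12))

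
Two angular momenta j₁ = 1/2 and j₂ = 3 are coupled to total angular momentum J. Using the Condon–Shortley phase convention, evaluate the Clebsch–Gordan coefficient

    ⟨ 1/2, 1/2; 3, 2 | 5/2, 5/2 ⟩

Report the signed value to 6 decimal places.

+0.377964  (= +√(1/7))

√[6·1!0!5!/7! · 1!0!5!1!5!0!] = √(14400/7)
  +(−1)^0/∏(0,1,0,5,0,0)! = 1/120  (running 1/120)
⟨..|..⟩ = √(14400/7)·(1/120) = +0.377964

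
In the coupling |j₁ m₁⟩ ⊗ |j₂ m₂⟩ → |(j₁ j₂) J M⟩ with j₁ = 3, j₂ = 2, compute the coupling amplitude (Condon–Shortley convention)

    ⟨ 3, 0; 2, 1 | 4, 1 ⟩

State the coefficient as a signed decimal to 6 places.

-0.462910  (= −√(3/14))

triangle: 1!×5!×3!/10! = 720/3628800
(j±m)!: 3!×3!×3!×1!×5!×3! = 155520
prefactor² = (2J+1)×Δ×N² = 1944/7
  k=0: +1/(0!×1!×3!×3!×2!×0!) = 1/72
  k=1: −1/(1!×0!×2!×2!×3!×1!) = -1/24
Σ = -1/36  ⇒  CG² = 1944/7×(-1/36)² = 3/14
CG = −√(3/14) = -0.462910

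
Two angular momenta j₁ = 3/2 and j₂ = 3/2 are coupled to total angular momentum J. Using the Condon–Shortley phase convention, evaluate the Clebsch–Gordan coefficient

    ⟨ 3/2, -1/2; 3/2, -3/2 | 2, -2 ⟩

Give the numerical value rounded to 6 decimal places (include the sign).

+√(1/2) ≈ +0.707107

triangle: 1!·2!·2!/6! = 4/720
(j±m)!: 1!·2!·0!·3!·0!·4! = 288
prefactor² = (2J+1)·Δ·N² = 8
  k=0: +1/(0!·1!·2!·0!·0!·2!) = 1/4
Σ = 1/4  ⇒  CG² = 8·1/4² = 1/2
CG = +√(1/2) = +0.707107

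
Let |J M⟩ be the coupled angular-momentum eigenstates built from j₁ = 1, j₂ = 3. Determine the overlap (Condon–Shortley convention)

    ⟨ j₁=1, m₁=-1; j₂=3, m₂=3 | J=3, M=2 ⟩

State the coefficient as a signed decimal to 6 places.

j₁+j₂−J=1  J+j₁−j₂=1  J−j₁+j₂=5  j₁+j₂+J+1=8
(j₁±m₁, j₂±m₂, J±M) = (0,2,6,0,5,1)
P² = 3600
sum k=1..1:
  [1] −1/120 = -1/120
S = -1/120
C² = P²·S² = 1/4 ; C = -0.500000

−√(1/4) ≈ -0.500000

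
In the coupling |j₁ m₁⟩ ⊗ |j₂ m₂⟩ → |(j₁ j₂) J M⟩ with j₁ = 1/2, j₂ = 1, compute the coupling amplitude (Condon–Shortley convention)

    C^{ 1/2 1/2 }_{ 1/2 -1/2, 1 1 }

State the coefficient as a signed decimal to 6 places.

-0.816497  (= −√(2/3))

√[2·1!0!1!/3! · 0!1!2!0!1!0!] = √(2/3)
  +(−1)^1/∏(1,0,0,1,0,0)! = -1  (running -1)
⟨..|..⟩ = √(2/3)·(-1) = -0.816497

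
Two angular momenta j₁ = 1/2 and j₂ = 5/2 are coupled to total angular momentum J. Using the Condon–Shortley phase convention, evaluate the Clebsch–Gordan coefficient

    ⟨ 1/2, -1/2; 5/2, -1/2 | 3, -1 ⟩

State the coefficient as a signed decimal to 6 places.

√[7·0!1!5!/7! · 0!1!2!3!2!4!] = √(96)
  +(−1)^0/∏(0,0,1,2,0,3)! = 1/12  (running 1/12)
⟨..|..⟩ = √(96)·(1/12) = +0.816497

+0.816497  (= +√(2/3))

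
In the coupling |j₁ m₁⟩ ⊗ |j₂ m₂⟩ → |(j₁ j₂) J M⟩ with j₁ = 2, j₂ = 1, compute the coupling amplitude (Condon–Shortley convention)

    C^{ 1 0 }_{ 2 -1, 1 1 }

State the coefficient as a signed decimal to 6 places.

j₁+j₂−J=2  J+j₁−j₂=2  J−j₁+j₂=0  j₁+j₂+J+1=5
(j₁±m₁, j₂±m₂, J±M) = (1,3,2,0,1,1)
P² = 6/5
sum k=2..2:
  [2] +1/2 = 1/2
S = 1/2
C² = P²·S² = 3/10 ; C = +0.547723

+√(3/10) ≈ +0.547723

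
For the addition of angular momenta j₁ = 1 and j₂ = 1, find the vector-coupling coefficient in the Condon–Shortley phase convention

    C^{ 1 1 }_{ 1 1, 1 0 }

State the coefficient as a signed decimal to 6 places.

+0.707107  (= +√(1/2))

√[3·1!1!1!/4! · 2!0!1!1!2!0!] = √(1/2)
  +(−1)^0/∏(0,1,0,1,1,0)! = 1  (running 1)
⟨..|..⟩ = √(1/2)·(1) = +0.707107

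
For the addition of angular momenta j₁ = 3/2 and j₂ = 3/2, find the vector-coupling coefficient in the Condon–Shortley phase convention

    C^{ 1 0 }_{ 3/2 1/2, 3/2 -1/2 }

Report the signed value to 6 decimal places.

j₁+j₂−J=2  J+j₁−j₂=1  J−j₁+j₂=1  j₁+j₂+J+1=5
(j₁±m₁, j₂±m₂, J±M) = (2,1,1,2,1,1)
P² = 1/5
sum k=0..1:
  [0] +1/2 = 1/2
  [1] −1/1 = -1
S = -1/2
C² = P²·S² = 1/20 ; C = -0.223607

−√(1/20) = -0.223607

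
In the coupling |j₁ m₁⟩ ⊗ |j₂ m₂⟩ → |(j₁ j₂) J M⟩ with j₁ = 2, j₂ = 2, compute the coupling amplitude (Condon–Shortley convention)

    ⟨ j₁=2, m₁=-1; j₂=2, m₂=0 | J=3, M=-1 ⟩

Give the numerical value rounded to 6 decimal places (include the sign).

triangle: 1!*3!*3!/8! = 36/40320
(j±m)!: 1!*3!*2!*2!*2!*4! = 1152
prefactor² = (2J+1)*Δ*N² = 36/5
  k=0: +1/(0!*1!*3!*2!*0!*1!) = 1/12
  k=1: −1/(1!*0!*2!*1!*1!*2!) = -1/4
Σ = -1/6  ⇒  CG² = 36/5*(-1/6)² = 1/5
CG = −√(1/5) = -0.447214

−√(1/5) ≈ -0.447214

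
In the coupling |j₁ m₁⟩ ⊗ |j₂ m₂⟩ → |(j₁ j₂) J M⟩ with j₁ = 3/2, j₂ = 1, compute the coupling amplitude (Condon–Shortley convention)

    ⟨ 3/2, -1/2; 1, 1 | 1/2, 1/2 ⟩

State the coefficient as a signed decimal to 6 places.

+√(1/6) = +0.408248

√[2·2!1!0!/4! · 1!2!2!0!1!0!] = √(2/3)
  +(−1)^2/∏(2,0,0,0,1,0)! = 1/2  (running 1/2)
⟨..|..⟩ = √(2/3)·(1/2) = +0.408248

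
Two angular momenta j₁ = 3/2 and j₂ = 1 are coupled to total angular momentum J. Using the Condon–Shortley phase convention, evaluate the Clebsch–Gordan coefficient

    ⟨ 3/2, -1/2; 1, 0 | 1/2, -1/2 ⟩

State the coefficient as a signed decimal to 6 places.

j₁+j₂−J=2  J+j₁−j₂=1  J−j₁+j₂=0  j₁+j₂+J+1=4
(j₁±m₁, j₂±m₂, J±M) = (1,2,1,1,0,1)
P² = 1/3
sum k=1..1:
  [1] −1/1 = -1
S = -1
C² = P²·S² = 1/3 ; C = -0.577350

−√(1/3) = -0.577350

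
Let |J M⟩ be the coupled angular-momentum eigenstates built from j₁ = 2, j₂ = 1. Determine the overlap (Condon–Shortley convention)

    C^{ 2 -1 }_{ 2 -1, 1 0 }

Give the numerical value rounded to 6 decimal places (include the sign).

√[5·1!3!1!/6! · 1!3!1!1!1!3!] = √(3/2)
  +(−1)^0/∏(0,1,3,1,0,0)! = 1/6  (running 1/6)
  +(−1)^1/∏(1,0,2,0,1,1)! = -1/2  (running -1/3)
⟨..|..⟩ = √(3/2)·(-1/3) = -0.408248

-0.408248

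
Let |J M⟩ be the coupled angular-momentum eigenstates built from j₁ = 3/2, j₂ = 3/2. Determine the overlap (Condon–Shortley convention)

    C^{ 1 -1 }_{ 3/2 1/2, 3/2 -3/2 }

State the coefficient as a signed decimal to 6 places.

√[3·2!1!1!/5! · 2!1!0!3!0!2!] = √(6/5)
  +(−1)^0/∏(0,2,1,0,0,1)! = 1/2  (running 1/2)
⟨..|..⟩ = √(6/5)·(1/2) = +0.547723

+√(3/10) = +0.547723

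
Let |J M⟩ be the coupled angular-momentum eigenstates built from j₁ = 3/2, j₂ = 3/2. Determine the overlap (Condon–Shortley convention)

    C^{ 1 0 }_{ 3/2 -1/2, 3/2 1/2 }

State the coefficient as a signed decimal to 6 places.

√[3·2!1!1!/5! · 1!2!2!1!1!1!] = √(1/5)
  +(−1)^1/∏(1,1,1,1,0,0)! = -1  (running -1)
  +(−1)^2/∏(2,0,0,0,1,1)! = 1/2  (running -1/2)
⟨..|..⟩ = √(1/5)·(-1/2) = -0.223607

-0.223607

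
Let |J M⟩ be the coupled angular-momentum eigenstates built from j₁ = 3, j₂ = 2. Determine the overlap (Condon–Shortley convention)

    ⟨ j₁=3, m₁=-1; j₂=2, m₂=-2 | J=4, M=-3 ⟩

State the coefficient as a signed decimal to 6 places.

√[9·1!5!3!/10! · 2!4!0!4!1!7!] = √(10368)
  +(−1)^0/∏(0,1,4,0,1,3)! = 1/144  (running 1/144)
⟨..|..⟩ = √(10368)·(1/144) = +0.707107

+√(1/2) = +0.707107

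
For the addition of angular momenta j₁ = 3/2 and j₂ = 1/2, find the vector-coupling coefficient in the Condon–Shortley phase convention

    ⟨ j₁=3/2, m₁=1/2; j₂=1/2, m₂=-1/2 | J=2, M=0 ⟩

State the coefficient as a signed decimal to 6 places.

triangle: 0!·3!·1!/5! = 6/120
(j±m)!: 2!·1!·0!·1!·2!·2! = 8
prefactor² = (2J+1)·Δ·N² = 2
  k=0: +1/(0!·0!·1!·0!·2!·1!) = 1/2
Σ = 1/2  ⇒  CG² = 2·1/2² = 1/2
CG = +√(1/2) = +0.707107

+√(1/2) ≈ +0.707107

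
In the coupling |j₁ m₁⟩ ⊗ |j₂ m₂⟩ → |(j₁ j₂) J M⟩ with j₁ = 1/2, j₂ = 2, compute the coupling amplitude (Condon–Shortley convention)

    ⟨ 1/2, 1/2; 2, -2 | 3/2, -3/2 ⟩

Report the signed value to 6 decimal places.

+0.894427  (= +√(4/5))

triangle: 1!×0!×3!/5! = 6/120
(j±m)!: 1!×0!×0!×4!×0!×3! = 144
prefactor² = (2J+1)×Δ×N² = 144/5
  k=0: +1/(0!×1!×0!×0!×0!×3!) = 1/6
Σ = 1/6  ⇒  CG² = 144/5×1/6² = 4/5
CG = +√(4/5) = +0.894427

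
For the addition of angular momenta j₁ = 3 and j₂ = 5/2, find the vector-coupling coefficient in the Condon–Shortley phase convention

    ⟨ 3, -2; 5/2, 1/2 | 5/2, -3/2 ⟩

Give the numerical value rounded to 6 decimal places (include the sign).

triangle: 3!*3!*2!/9! = 72/362880
(j±m)!: 1!*5!*3!*2!*1!*4! = 34560
prefactor² = (2J+1)*Δ*N² = 288/7
  k=2: +1/(2!*1!*3!*1!*0!*1!) = 1/12
  k=3: −1/(3!*0!*2!*0!*1!*2!) = -1/24
Σ = 1/24  ⇒  CG² = 288/7*1/24² = 1/14
CG = +√(1/14) = +0.267261

+0.267261  (= +√(1/14))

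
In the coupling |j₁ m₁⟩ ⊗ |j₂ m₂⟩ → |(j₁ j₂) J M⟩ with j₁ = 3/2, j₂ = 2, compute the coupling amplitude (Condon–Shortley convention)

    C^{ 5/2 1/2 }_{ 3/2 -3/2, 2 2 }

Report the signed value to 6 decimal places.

-0.414039

triangle: 1!·2!·3!/7! = 12/5040
(j±m)!: 0!·3!·4!·0!·3!·2! = 1728
prefactor² = (2J+1)·Δ·N² = 864/35
  k=1: −1/(1!·0!·2!·3!·0!·0!) = -1/12
Σ = -1/12  ⇒  CG² = 864/35·(-1/12)² = 6/35
CG = −√(6/35) = -0.414039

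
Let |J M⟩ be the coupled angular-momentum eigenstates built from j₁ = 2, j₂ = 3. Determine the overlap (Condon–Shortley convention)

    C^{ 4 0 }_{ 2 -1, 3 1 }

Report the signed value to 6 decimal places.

-0.597614

√[9·1!3!5!/10! · 1!3!4!2!4!4!] = √(10368/35)
  +(−1)^0/∏(0,1,3,4,0,1)! = 1/144  (running 1/144)
  +(−1)^1/∏(1,0,2,3,1,2)! = -1/24  (running -5/144)
⟨..|..⟩ = √(10368/35)·(-5/144) = -0.597614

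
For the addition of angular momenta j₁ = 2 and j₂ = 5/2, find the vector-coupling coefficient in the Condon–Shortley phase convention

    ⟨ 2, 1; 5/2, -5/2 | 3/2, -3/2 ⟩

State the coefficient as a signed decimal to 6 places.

+0.534522

triangle: 3!*1!*2!/7! = 12/5040
(j±m)!: 3!*1!*0!*5!*0!*3! = 4320
prefactor² = (2J+1)*Δ*N² = 288/7
  k=0: +1/(0!*3!*1!*0!*0!*2!) = 1/12
Σ = 1/12  ⇒  CG² = 288/7*1/12² = 2/7
CG = +√(2/7) = +0.534522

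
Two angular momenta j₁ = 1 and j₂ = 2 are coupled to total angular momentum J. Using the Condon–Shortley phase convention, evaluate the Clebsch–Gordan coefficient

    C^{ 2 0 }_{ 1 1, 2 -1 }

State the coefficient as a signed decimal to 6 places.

√[5·1!1!3!/6! · 2!0!1!3!2!2!] = √(2)
  +(−1)^0/∏(0,1,0,1,1,2)! = 1/2  (running 1/2)
⟨..|..⟩ = √(2)·(1/2) = +0.707107

+√(1/2) = +0.707107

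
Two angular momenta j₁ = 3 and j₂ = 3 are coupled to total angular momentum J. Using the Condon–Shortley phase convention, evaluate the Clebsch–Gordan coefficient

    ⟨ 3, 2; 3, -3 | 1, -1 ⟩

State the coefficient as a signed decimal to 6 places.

triangle: 5!·1!·1!/8! = 120/40320
(j±m)!: 5!·1!·0!·6!·0!·2! = 172800
prefactor² = (2J+1)·Δ·N² = 10800/7
  k=0: +1/(0!·5!·1!·0!·0!·1!) = 1/120
Σ = 1/120  ⇒  CG² = 10800/7·1/120² = 3/28
CG = +√(3/28) = +0.327327

+0.327327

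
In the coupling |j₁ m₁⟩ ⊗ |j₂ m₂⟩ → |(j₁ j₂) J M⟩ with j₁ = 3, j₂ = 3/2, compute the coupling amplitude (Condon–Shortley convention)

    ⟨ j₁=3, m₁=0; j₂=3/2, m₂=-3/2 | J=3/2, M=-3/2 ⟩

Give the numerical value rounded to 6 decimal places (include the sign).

j₁+j₂−J=3  J+j₁−j₂=3  J−j₁+j₂=0  j₁+j₂+J+1=7
(j₁±m₁, j₂±m₂, J±M) = (3,3,0,3,0,3)
P² = 1296/35
sum k=0..0:
  [0] +1/36 = 1/36
S = 1/36
C² = P²·S² = 1/35 ; C = +0.169031

+0.169031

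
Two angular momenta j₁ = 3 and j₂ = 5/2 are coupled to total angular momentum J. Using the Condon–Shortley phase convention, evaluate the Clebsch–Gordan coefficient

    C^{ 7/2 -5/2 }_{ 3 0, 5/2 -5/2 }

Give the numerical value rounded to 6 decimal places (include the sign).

+√(8/21) = +0.617213

triangle: 2!*4!*3!/10! = 288/3628800
(j±m)!: 3!*3!*0!*5!*1!*6! = 3110400
prefactor² = (2J+1)*Δ*N² = 13824/7
  k=0: +1/(0!*2!*3!*0!*1!*3!) = 1/72
Σ = 1/72  ⇒  CG² = 13824/7*1/72² = 8/21
CG = +√(8/21) = +0.617213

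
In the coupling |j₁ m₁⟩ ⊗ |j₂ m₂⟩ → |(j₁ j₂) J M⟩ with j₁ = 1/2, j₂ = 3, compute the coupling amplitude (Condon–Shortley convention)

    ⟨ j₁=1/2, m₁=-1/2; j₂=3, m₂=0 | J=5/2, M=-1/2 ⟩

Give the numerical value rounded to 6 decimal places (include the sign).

j₁+j₂−J=1  J+j₁−j₂=0  J−j₁+j₂=5  j₁+j₂+J+1=7
(j₁±m₁, j₂±m₂, J±M) = (0,1,3,3,2,3)
P² = 432/7
sum k=1..1:
  [1] −1/12 = -1/12
S = -1/12
C² = P²·S² = 3/7 ; C = -0.654654

-0.654654  (= −√(3/7))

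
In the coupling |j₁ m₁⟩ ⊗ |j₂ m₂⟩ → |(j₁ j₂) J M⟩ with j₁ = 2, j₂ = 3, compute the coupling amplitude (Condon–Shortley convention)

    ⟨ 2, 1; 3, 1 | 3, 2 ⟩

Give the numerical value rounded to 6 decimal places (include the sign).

−√(1/4) ≈ -0.500000

√[7·2!2!4!/9! · 3!1!4!2!5!1!] = √(64)
  +(−1)^0/∏(0,2,1,4,1,0)! = 1/48  (running 1/48)
  +(−1)^1/∏(1,1,0,3,2,1)! = -1/12  (running -1/16)
⟨..|..⟩ = √(64)·(-1/16) = -0.500000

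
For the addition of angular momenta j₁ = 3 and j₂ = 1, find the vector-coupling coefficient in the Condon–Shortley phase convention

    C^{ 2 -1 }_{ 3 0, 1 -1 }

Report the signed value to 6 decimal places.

+0.377964

triangle: 2!·4!·0!/7! = 48/5040
(j±m)!: 3!·3!·0!·2!·1!·3! = 432
prefactor² = (2J+1)·Δ·N² = 144/7
  k=0: +1/(0!·2!·3!·0!·1!·0!) = 1/12
Σ = 1/12  ⇒  CG² = 144/7·1/12² = 1/7
CG = +√(1/7) = +0.377964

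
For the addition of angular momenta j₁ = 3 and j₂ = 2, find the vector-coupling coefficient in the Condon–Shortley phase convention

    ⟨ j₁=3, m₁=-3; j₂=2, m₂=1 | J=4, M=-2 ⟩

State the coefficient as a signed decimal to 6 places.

−√(27/140) ≈ -0.439155

j₁+j₂−J=1  J+j₁−j₂=5  J−j₁+j₂=3  j₁+j₂+J+1=10
(j₁±m₁, j₂±m₂, J±M) = (0,6,3,1,2,6)
P² = 77760/7
sum k=1..1:
  [1] −1/240 = -1/240
S = -1/240
C² = P²·S² = 27/140 ; C = -0.439155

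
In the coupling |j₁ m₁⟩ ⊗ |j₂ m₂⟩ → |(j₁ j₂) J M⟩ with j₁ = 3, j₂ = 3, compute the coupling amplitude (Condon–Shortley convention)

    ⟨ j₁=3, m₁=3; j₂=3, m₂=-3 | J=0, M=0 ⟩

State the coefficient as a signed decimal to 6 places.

+√(1/7) ≈ +0.377964

j₁+j₂−J=6  J+j₁−j₂=0  J−j₁+j₂=0  j₁+j₂+J+1=7
(j₁±m₁, j₂±m₂, J±M) = (6,0,0,6,0,0)
P² = 518400/7
sum k=0..0:
  [0] +1/720 = 1/720
S = 1/720
C² = P²·S² = 1/7 ; C = +0.377964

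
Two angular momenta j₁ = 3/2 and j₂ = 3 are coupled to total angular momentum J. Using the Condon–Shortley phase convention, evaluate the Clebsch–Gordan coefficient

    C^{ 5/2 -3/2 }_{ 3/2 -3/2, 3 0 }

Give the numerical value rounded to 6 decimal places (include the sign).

√[6·2!1!4!/8! · 0!3!3!3!1!4!] = √(1296/35)
  +(−1)^2/∏(2,0,1,1,0,3)! = 1/12  (running 1/12)
⟨..|..⟩ = √(1296/35)·(1/12) = +0.507093

+0.507093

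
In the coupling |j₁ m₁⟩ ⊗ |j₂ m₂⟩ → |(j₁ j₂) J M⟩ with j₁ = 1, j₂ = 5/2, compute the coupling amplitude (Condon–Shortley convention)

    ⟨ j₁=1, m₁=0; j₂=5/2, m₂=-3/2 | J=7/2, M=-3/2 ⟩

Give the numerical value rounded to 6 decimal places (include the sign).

+0.690066

√[8·0!2!5!/8! · 1!1!1!4!2!5!] = √(1920/7)
  +(−1)^0/∏(0,0,1,1,1,4)! = 1/24  (running 1/24)
⟨..|..⟩ = √(1920/7)·(1/24) = +0.690066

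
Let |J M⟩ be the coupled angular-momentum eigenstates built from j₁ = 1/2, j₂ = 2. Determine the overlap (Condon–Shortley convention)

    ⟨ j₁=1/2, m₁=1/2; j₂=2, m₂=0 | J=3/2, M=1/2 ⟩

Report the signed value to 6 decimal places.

j₁+j₂−J=1  J+j₁−j₂=0  J−j₁+j₂=3  j₁+j₂+J+1=5
(j₁±m₁, j₂±m₂, J±M) = (1,0,2,2,2,1)
P² = 8/5
sum k=0..0:
  [0] +1/2 = 1/2
S = 1/2
C² = P²·S² = 2/5 ; C = +0.632456

+√(2/5) ≈ +0.632456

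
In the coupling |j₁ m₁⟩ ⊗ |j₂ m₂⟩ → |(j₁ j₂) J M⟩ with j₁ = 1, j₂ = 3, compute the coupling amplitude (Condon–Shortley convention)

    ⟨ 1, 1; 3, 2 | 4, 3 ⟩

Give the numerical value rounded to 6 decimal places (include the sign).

j₁+j₂−J=0  J+j₁−j₂=2  J−j₁+j₂=6  j₁+j₂+J+1=9
(j₁±m₁, j₂±m₂, J±M) = (2,0,5,1,7,1)
P² = 43200
sum k=0..0:
  [0] +1/240 = 1/240
S = 1/240
C² = P²·S² = 3/4 ; C = +0.866025

+√(3/4) ≈ +0.866025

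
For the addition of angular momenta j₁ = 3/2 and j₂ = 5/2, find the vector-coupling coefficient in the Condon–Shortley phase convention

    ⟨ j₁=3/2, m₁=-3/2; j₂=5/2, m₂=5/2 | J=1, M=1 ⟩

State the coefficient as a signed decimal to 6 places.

j₁+j₂−J=3  J+j₁−j₂=0  J−j₁+j₂=2  j₁+j₂+J+1=6
(j₁±m₁, j₂±m₂, J±M) = (0,3,5,0,2,0)
P² = 72
sum k=3..3:
  [3] −1/12 = -1/12
S = -1/12
C² = P²·S² = 1/2 ; C = -0.707107

−√(1/2) ≈ -0.707107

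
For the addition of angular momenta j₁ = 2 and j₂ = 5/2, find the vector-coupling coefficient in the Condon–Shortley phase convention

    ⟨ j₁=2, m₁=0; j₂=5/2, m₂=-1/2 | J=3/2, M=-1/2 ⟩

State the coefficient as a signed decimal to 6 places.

−√(2/35) ≈ -0.239046

triangle: 3!·1!·2!/7! = 12/5040
(j±m)!: 2!·2!·2!·3!·1!·2! = 96
prefactor² = (2J+1)·Δ·N² = 32/35
  k=1: −1/(1!·2!·1!·1!·0!·1!) = -1/2
  k=2: +1/(2!·1!·0!·0!·1!·2!) = 1/4
Σ = -1/4  ⇒  CG² = 32/35·(-1/4)² = 2/35
CG = −√(2/35) = -0.239046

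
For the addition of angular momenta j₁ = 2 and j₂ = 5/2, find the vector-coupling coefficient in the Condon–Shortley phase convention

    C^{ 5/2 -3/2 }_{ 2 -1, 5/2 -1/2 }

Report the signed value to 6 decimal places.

−√(6/35) = -0.414039

√[6·2!2!3!/8! · 1!3!2!3!1!4!] = √(216/35)
  +(−1)^1/∏(1,1,2,1,0,2)! = -1/4  (running -1/4)
  +(−1)^2/∏(2,0,1,0,1,3)! = 1/12  (running -1/6)
⟨..|..⟩ = √(216/35)·(-1/6) = -0.414039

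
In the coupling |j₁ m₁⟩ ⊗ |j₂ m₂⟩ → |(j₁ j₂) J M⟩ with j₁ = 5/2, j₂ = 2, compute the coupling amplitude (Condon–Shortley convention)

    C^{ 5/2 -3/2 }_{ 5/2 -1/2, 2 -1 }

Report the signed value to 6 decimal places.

-0.414039  (= −√(6/35))

√[6·2!3!2!/8! · 2!3!1!3!1!4!] = √(216/35)
  +(−1)^0/∏(0,2,3,1,0,1)! = 1/12  (running 1/12)
  +(−1)^1/∏(1,1,2,0,1,2)! = -1/4  (running -1/6)
⟨..|..⟩ = √(216/35)·(-1/6) = -0.414039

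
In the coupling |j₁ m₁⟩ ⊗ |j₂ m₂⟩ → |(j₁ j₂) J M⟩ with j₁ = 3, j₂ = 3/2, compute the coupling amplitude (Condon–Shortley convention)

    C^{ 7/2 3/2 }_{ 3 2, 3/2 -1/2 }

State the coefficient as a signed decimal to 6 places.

j₁+j₂−J=1  J+j₁−j₂=5  J−j₁+j₂=2  j₁+j₂+J+1=9
(j₁±m₁, j₂±m₂, J±M) = (5,1,1,2,5,2)
P² = 6400/21
sum k=0..1:
  [0] +1/24 = 1/24
  [1] −1/240 = -1/240
S = 3/80
C² = P²·S² = 3/7 ; C = +0.654654

+√(3/7) = +0.654654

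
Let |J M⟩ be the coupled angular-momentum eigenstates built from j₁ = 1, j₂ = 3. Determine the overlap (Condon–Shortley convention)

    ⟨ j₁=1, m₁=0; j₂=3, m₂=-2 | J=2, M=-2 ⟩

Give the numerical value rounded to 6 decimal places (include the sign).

-0.487950  (= −√(5/21))

√[5·2!0!4!/7! · 1!1!1!5!0!4!] = √(960/7)
  +(−1)^1/∏(1,1,0,0,0,4)! = -1/24  (running -1/24)
⟨..|..⟩ = √(960/7)·(-1/24) = -0.487950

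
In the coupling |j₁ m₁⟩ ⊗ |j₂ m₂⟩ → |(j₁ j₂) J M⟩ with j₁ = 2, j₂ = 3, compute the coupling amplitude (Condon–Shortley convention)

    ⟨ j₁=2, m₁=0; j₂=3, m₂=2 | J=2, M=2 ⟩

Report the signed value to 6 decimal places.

√[5·3!1!3!/8! · 2!2!5!1!4!0!] = √(360/7)
  +(−1)^2/∏(2,1,0,3,1,0)! = 1/12  (running 1/12)
⟨..|..⟩ = √(360/7)·(1/12) = +0.597614

+0.597614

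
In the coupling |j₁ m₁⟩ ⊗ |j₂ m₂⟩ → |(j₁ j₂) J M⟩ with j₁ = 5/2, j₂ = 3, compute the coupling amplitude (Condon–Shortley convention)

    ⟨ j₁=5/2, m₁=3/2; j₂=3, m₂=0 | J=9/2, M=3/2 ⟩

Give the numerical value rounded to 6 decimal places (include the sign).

√[10·1!4!5!/11! · 4!1!3!3!6!3!] = √(207360/77)
  +(−1)^0/∏(0,1,1,3,3,2)! = 1/72  (running 1/72)
  +(−1)^1/∏(1,0,0,2,4,3)! = -1/288  (running 1/96)
⟨..|..⟩ = √(207360/77)·(1/96) = +0.540562

+√(45/154) = +0.540562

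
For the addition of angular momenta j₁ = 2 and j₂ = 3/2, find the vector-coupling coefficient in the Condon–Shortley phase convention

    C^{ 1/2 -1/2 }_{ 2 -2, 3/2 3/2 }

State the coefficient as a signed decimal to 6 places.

j₁+j₂−J=3  J+j₁−j₂=1  J−j₁+j₂=0  j₁+j₂+J+1=5
(j₁±m₁, j₂±m₂, J±M) = (0,4,3,0,0,1)
P² = 72/5
sum k=3..3:
  [3] −1/6 = -1/6
S = -1/6
C² = P²·S² = 2/5 ; C = -0.632456

-0.632456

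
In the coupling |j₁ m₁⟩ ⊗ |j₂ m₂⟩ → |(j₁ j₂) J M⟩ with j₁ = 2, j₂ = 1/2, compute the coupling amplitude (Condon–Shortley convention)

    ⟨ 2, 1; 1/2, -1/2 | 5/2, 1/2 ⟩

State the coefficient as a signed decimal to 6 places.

j₁+j₂−J=0  J+j₁−j₂=4  J−j₁+j₂=1  j₁+j₂+J+1=6
(j₁±m₁, j₂±m₂, J±M) = (3,1,0,1,3,2)
P² = 72/5
sum k=0..0:
  [0] +1/6 = 1/6
S = 1/6
C² = P²·S² = 2/5 ; C = +0.632456

+0.632456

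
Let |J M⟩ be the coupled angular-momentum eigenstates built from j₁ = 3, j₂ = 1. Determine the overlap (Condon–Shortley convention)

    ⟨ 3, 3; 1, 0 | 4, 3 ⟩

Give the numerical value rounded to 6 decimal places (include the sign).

j₁+j₂−J=0  J+j₁−j₂=6  J−j₁+j₂=2  j₁+j₂+J+1=9
(j₁±m₁, j₂±m₂, J±M) = (6,0,1,1,7,1)
P² = 129600
sum k=0..0:
  [0] +1/720 = 1/720
S = 1/720
C² = P²·S² = 1/4 ; C = +0.500000

+√(1/4) ≈ +0.500000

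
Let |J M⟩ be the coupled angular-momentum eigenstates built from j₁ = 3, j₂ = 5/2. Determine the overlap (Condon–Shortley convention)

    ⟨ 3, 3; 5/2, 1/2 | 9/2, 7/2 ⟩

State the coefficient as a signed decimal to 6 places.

j₁+j₂−J=1  J+j₁−j₂=5  J−j₁+j₂=4  j₁+j₂+J+1=11
(j₁±m₁, j₂±m₂, J±M) = (6,0,3,2,8,1)
P² = 2764800/11
sum k=0..0:
  [0] +1/720 = 1/720
S = 1/720
C² = P²·S² = 16/33 ; C = +0.696311

+0.696311  (= +√(16/33))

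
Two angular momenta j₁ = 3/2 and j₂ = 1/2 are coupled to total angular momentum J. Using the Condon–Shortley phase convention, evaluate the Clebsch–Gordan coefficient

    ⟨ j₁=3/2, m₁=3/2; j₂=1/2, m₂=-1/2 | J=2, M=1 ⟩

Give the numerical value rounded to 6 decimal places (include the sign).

+0.500000

triangle: 0!*3!*1!/5! = 6/120
(j±m)!: 3!*0!*0!*1!*3!*1! = 36
prefactor² = (2J+1)*Δ*N² = 9
  k=0: +1/(0!*0!*0!*0!*3!*1!) = 1/6
Σ = 1/6  ⇒  CG² = 9*1/6² = 1/4
CG = +√(1/4) = +0.500000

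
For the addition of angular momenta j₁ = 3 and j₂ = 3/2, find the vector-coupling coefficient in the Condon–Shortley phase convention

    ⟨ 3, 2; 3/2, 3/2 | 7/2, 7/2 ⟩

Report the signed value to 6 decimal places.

√[8·1!5!2!/9! · 5!1!3!0!7!0!] = √(19200)
  +(−1)^1/∏(1,0,0,2,5,0)! = -1/240  (running -1/240)
⟨..|..⟩ = √(19200)·(-1/240) = -0.577350

−√(1/3) ≈ -0.577350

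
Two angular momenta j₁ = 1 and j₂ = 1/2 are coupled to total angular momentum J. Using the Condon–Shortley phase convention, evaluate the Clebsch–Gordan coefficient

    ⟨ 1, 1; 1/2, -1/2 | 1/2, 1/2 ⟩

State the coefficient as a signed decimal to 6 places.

+√(2/3) ≈ +0.816497

√[2·1!1!0!/3! · 2!0!0!1!1!0!] = √(2/3)
  +(−1)^0/∏(0,1,0,0,1,0)! = 1  (running 1)
⟨..|..⟩ = √(2/3)·(1) = +0.816497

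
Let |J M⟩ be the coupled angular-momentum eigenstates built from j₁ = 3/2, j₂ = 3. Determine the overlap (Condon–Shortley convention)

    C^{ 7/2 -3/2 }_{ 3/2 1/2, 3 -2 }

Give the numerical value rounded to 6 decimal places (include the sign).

+√(3/7) ≈ +0.654654

j₁+j₂−J=1  J+j₁−j₂=2  J−j₁+j₂=5  j₁+j₂+J+1=9
(j₁±m₁, j₂±m₂, J±M) = (2,1,1,5,2,5)
P² = 6400/21
sum k=0..1:
  [0] +1/24 = 1/24
  [1] −1/240 = -1/240
S = 3/80
C² = P²·S² = 3/7 ; C = +0.654654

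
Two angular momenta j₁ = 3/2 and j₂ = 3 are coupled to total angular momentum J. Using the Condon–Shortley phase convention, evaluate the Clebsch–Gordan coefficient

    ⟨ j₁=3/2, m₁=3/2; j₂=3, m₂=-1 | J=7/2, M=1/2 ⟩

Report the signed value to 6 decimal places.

+0.617213

√[8·1!2!5!/9! · 3!0!2!4!4!3!] = √(1536/7)
  +(−1)^0/∏(0,1,0,2,2,3)! = 1/24  (running 1/24)
⟨..|..⟩ = √(1536/7)·(1/24) = +0.617213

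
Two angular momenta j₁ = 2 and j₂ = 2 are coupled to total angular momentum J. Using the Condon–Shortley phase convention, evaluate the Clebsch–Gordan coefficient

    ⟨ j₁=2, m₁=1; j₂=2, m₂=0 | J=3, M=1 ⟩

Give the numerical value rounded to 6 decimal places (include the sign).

√[7·1!3!3!/8! · 3!1!2!2!4!2!] = √(36/5)
  +(−1)^0/∏(0,1,1,2,2,1)! = 1/4  (running 1/4)
  +(−1)^1/∏(1,0,0,1,3,2)! = -1/12  (running 1/6)
⟨..|..⟩ = √(36/5)·(1/6) = +0.447214

+√(1/5) ≈ +0.447214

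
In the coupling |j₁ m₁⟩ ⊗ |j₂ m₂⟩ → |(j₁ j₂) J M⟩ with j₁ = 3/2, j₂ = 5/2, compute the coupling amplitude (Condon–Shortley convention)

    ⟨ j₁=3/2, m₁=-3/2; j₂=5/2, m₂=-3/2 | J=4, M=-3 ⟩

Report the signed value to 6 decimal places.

+√(5/8) = +0.790569

triangle: 0!·3!·5!/9! = 720/362880
(j±m)!: 0!·3!·1!·4!·1!·7! = 725760
prefactor² = (2J+1)·Δ·N² = 12960
  k=0: +1/(0!·0!·3!·1!·0!·4!) = 1/144
Σ = 1/144  ⇒  CG² = 12960·1/144² = 5/8
CG = +√(5/8) = +0.790569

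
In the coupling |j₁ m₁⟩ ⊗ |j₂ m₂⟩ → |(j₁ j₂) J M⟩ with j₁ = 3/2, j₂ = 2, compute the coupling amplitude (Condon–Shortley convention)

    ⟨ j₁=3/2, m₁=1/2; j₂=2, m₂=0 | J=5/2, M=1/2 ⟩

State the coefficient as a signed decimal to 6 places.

triangle: 1!×2!×3!/7! = 12/5040
(j±m)!: 2!×1!×2!×2!×3!×2! = 96
prefactor² = (2J+1)×Δ×N² = 48/35
  k=0: +1/(0!×1!×1!×2!×1!×1!) = 1/2
  k=1: −1/(1!×0!×0!×1!×2!×2!) = -1/4
Σ = 1/4  ⇒  CG² = 48/35×1/4² = 3/35
CG = +√(3/35) = +0.292770

+√(3/35) = +0.292770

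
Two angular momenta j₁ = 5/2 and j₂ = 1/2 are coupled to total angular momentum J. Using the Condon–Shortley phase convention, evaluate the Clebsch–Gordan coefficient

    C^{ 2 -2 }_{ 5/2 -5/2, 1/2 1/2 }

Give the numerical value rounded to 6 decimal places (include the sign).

−√(5/6) ≈ -0.912871

√[5·1!4!0!/6! · 0!5!1!0!0!4!] = √(480)
  +(−1)^1/∏(1,0,4,0,0,0)! = -1/24  (running -1/24)
⟨..|..⟩ = √(480)·(-1/24) = -0.912871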